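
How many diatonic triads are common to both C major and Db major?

0

Diatonic triads of C major: C (I), Dm (ii), Em (iii), F (IV), G (V), Am (vi), Bdim (vii°).
Diatonic triads of Db major: Db (I), Ebm (ii), Fm (iii), Gb (IV), Ab (V), Bbm (vi), Cdim (vii°).
No triad has the same root and quality in both keys.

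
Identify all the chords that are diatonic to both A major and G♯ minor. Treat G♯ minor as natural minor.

Triads in A major: A (I), Bm (ii), C♯m (iii), D (IV), E (V), F♯m (vi), G♯dim (vii°).
Triads in G♯ minor (natural minor): G♯m (i), A♯dim (ii°), B (III), C♯m (iv), D♯m (v), E (VI), F♯ (VII).
Shared triads with their functions: C♯m (iii in A major, iv in G♯ minor); E (V in A major, VI in G♯ minor).

C♯m, E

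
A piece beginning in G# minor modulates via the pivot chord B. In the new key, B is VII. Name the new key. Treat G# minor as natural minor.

C# minor

The numeral VII denotes a major triad on scale degree 7. With B on degree 7, the tonic of the new key is C#.
Degree 7 carries a major triad in natural-minor keys, so the destination is C# minor.
Check: the diatonic triads of C# minor (natural minor) are C#m (i), D#dim (ii°), E (III), F#m (iv), G#m (v), A (VI), B (VII) — B is indeed VII.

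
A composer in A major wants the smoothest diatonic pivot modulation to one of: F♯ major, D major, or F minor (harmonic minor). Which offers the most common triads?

D major

Triads of A major: A (I), Bm (ii), C♯m (iii), D (IV), E (V), F♯m (vi), G♯dim (vii°).
F♯ major shares 0: none.
D major shares 4: A, Bm, D, F♯m.
F minor (harmonic minor) shares 0: none.
The most common triads (4) are shared with D major.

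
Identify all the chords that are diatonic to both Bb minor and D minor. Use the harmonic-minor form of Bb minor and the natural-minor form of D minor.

Triads in Bb minor (harmonic minor): Bbm (i), Cdim (ii°), Dbaug (III+), Ebm (iv), F (V), Gb (VI), Adim (vii°).
Triads in D minor (natural minor): Dm (i), Edim (ii°), F (III), Gm (iv), Am (v), Bb (VI), C (VII).
Shared triads with their functions: F (V in Bb minor, III in D minor).

F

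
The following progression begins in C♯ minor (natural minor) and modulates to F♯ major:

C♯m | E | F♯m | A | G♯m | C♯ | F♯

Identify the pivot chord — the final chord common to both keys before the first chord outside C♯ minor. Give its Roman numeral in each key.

Chords diatonic to C♯ minor: C♯m, D♯dim, E, F♯m, G♯m, A, B.
Reading the progression, the first chord not in that set is C♯, so the modulation leaves C♯ minor there.
The chord immediately before C♯ is G♯m, which is diatonic to both keys: v in C♯ minor and ii in F♯ major.

G♯m — v in C♯ minor, ii in F♯ major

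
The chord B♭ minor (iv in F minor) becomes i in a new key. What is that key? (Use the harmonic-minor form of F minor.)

The numeral i denotes a minor triad on scale degree 1. With B♭ on degree 1, the tonic of the new key is B♭.
Degree 1 carries a minor triad in minor keys, so the destination is B♭ minor.
Check: the diatonic triads of B♭ minor (natural minor) are B♭m (i), Cdim (ii°), D♭ (III), E♭m (iv), Fm (v), G♭ (VI), A♭ (VII) — B♭ minor is indeed i.

B♭ minor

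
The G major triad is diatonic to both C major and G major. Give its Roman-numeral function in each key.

V in C major; I in G major

The scale of C major is C D E F G A B; G is degree 5, and the triad built there (G-B-D) is major, so it is V.
The scale of G major is G A B C D E F#; G is degree 1, and the triad built there (G-B-D) is major, so it is I.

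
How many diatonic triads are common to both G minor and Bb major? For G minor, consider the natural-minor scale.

Diatonic triads of G minor (natural minor): Gm (i), Adim (ii°), Bb (III), Cm (iv), Dm (v), Eb (VI), F (VII).
Diatonic triads of Bb major: Bb (I), Cm (ii), Dm (iii), Eb (IV), F (V), Gm (vi), Adim (vii°).
Matching root and quality in both lists: Gm, Adim, Bb, Cm, Dm, Eb, F.
That gives 7 common triads.

7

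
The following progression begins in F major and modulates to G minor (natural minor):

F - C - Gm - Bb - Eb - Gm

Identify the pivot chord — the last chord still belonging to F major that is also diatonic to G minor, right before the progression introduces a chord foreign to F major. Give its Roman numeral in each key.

Chords diatonic to F major: F, Gm, Am, Bb, C, Dm, Edim.
Reading the progression, the first chord not in that set is Eb, so the modulation leaves F major there.
The chord immediately before Eb is Bb, which is diatonic to both keys: IV in F major and III in G minor.

Bb — IV in F major, III in G minor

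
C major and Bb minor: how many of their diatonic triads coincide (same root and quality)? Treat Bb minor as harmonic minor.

Diatonic triads of C major: C major (I), D minor (ii), E minor (iii), F major (IV), G major (V), A minor (vi), B diminished (vii°).
Diatonic triads of Bb minor (harmonic minor): Bb minor (i), C diminished (ii°), Db augmented (III+), Eb minor (iv), F major (V), Gb major (VI), A diminished (vii°).
Matching root and quality in both lists: F major.
That gives 1 common triad.

1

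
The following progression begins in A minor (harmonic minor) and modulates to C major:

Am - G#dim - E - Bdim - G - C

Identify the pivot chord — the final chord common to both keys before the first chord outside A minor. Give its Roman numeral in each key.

Bdim — ii° in A minor, vii° in C major

Chords diatonic to A minor: Am, Bdim, Caug, Dm, E, F, G#dim.
Reading the progression, the first chord not in that set is G, so the modulation leaves A minor there.
The chord immediately before G is Bdim, which is diatonic to both keys: ii° in A minor and vii° in C major.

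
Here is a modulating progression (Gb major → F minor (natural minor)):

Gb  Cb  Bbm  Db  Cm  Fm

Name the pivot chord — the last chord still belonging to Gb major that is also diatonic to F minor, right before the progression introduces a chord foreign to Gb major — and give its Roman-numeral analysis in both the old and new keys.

Chords diatonic to Gb major: Gb, Abm, Bbm, Cb, Db, Ebm, Fdim.
Reading the progression, the first chord not in that set is Cm, so the modulation leaves Gb major there.
The chord immediately before Cm is Db, which is diatonic to both keys: V in Gb major and VI in F minor.

Db — V in Gb major, VI in F minor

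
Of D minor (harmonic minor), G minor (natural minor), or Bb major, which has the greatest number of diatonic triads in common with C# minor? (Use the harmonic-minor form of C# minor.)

Triads of C# minor (harmonic minor): C# minor (i), D# diminished (ii°), E augmented (III+), F# minor (iv), G# major (V), A major (VI), B# diminished (vii°).
D minor (harmonic minor) shares 1: A.
G minor (natural minor) shares 0: none.
Bb major shares 0: none.
The most common triads (1) are shared with D minor.

D minor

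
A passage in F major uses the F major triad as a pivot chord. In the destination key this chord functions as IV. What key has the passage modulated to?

C major

The numeral IV denotes a major triad on scale degree 4. With F on degree 4, the tonic of the new key is C.
Degree 4 carries a major triad in major keys, so the destination is C major.
Check: the diatonic triads of C major are C (I), Dm (ii), Em (iii), F (IV), G (V), Am (vi), Bdim (vii°) — F major is indeed IV.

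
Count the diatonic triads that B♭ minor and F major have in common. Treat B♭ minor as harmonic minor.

Diatonic triads of B♭ minor (harmonic minor): B♭m (i), Cdim (ii°), D♭aug (III+), E♭m (iv), F (V), G♭ (VI), Adim (vii°).
Diatonic triads of F major: F (I), Gm (ii), Am (iii), B♭ (IV), C (V), Dm (vi), Edim (vii°).
Matching root and quality in both lists: F.
That gives 1 common triad.

1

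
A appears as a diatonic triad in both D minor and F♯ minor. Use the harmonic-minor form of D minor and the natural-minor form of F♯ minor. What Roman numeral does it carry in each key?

The scale of D minor (harmonic minor) is D E F G A B♭ C♯; A is degree 5, and the triad built there (A-C♯-E) is major, so it is V.
The scale of F♯ minor (natural minor) is F♯ G♯ A B C♯ D E; A is degree 3, and the triad built there (A-C♯-E) is major, so it is III.

V in D minor; III in F♯ minor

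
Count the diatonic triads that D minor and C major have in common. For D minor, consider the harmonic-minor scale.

Diatonic triads of D minor (harmonic minor): Dm (i), Edim (ii°), Faug (III+), Gm (iv), A (V), Bb (VI), C#dim (vii°).
Diatonic triads of C major: C (I), Dm (ii), Em (iii), F (IV), G (V), Am (vi), Bdim (vii°).
Matching root and quality in both lists: Dm.
That gives 1 common triad.

1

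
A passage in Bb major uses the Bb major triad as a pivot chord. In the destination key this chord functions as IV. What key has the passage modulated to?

The numeral IV denotes a major triad on scale degree 4. With Bb on degree 4, the tonic of the new key is F.
Degree 4 carries a major triad in major keys, so the destination is F major.
Check: the diatonic triads of F major are F (I), Gm (ii), Am (iii), Bb (IV), C (V), Dm (vi), Edim (vii°) — Bb major is indeed IV.

F major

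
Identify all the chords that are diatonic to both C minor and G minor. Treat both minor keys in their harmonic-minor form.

Cm

Triads in C minor (harmonic minor): Cm (i), Ddim (ii°), E♭aug (III+), Fm (iv), G (V), A♭ (VI), Bdim (vii°).
Triads in G minor (harmonic minor): Gm (i), Adim (ii°), B♭aug (III+), Cm (iv), D (V), E♭ (VI), F♯dim (vii°).
Shared triads with their functions: Cm (i in C minor, iv in G minor).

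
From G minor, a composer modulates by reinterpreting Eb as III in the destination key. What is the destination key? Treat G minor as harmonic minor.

The numeral III denotes a major triad on scale degree 3. With Eb on degree 3, the tonic of the new key is C.
Degree 3 carries a major triad in natural-minor keys, so the destination is C minor.
Check: the diatonic triads of C minor (natural minor) are Cm (i), Ddim (ii°), Eb (III), Fm (iv), Gm (v), Ab (VI), Bb (VII) — Eb is indeed III.

C minor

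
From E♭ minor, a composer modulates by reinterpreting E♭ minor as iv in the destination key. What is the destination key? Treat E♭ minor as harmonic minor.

The numeral iv denotes a minor triad on scale degree 4. With E♭ on degree 4, the tonic of the new key is B♭.
Degree 4 carries a minor triad in minor keys, so the destination is B♭ minor.
Check: the diatonic triads of B♭ minor (natural minor) are B♭m (i), Cdim (ii°), D♭ (III), E♭m (iv), Fm (v), G♭ (VI), A♭ (VII) — E♭ minor is indeed iv.

B♭ minor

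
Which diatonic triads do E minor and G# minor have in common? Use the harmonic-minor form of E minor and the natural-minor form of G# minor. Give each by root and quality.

B

Triads in E minor (harmonic minor): E minor (i), F# diminished (ii°), G augmented (III+), A minor (iv), B major (V), C major (VI), D# diminished (vii°).
Triads in G# minor (natural minor): G# minor (i), A# diminished (ii°), B major (III), C# minor (iv), D# minor (v), E major (VI), F# major (VII).
Shared triads with their functions: B major (V in E minor, III in G# minor).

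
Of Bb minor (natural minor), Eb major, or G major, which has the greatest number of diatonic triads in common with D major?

G major

Triads of D major: D (I), Em (ii), F#m (iii), G (IV), A (V), Bm (vi), C#dim (vii°).
Bb minor (natural minor) shares 0: none.
Eb major shares 0: none.
G major shares 4: D, Em, G, Bm.
The most common triads (4) are shared with G major.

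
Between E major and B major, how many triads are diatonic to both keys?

4

Diatonic triads of E major: E (I), F#m (ii), G#m (iii), A (IV), B (V), C#m (vi), D#dim (vii°).
Diatonic triads of B major: B (I), C#m (ii), D#m (iii), E (IV), F# (V), G#m (vi), A#dim (vii°).
Matching root and quality in both lists: E, G#m, B, C#m.
That gives 4 common triads.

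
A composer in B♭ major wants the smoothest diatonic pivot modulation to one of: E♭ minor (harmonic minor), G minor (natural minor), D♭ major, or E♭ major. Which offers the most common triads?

G minor

Triads of B♭ major: B♭ major (I), C minor (ii), D minor (iii), E♭ major (IV), F major (V), G minor (vi), A diminished (vii°).
E♭ minor (harmonic minor) shares 1: B♭.
G minor (natural minor) shares 7: B♭, Cm, Dm, E♭, F, Gm, Adim.
D♭ major shares 0: none.
E♭ major shares 4: B♭, Cm, E♭, Gm.
The most common triads (7) are shared with G minor.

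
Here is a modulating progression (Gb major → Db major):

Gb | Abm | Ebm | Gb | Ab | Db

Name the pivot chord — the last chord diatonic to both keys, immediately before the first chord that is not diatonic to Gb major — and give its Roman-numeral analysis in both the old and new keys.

Gb — I in Gb major, IV in Db major

Chords diatonic to Gb major: Gb, Abm, Bbm, Cb, Db, Ebm, Fdim.
Reading the progression, the first chord not in that set is Ab, so the modulation leaves Gb major there.
The chord immediately before Ab is Gb, which is diatonic to both keys: I in Gb major and IV in Db major.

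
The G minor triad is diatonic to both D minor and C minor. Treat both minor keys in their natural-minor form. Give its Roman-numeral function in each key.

iv in D minor; v in C minor

The scale of D minor (natural minor) is D E F G A Bb C; G is degree 4, and the triad built there (G-Bb-D) is minor, so it is iv.
The scale of C minor (natural minor) is C D Eb F G Ab Bb; G is degree 5, and the triad built there (G-Bb-D) is minor, so it is v.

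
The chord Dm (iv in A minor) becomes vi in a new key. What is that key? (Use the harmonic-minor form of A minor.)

The numeral vi denotes a minor triad on scale degree 6. With D on degree 6, the tonic of the new key is F.
Degree 6 carries a minor triad in major keys, so the destination is F major.
Check: the diatonic triads of F major are F (I), Gm (ii), Am (iii), Bb (IV), C (V), Dm (vi), Edim (vii°) — Dm is indeed vi.

F major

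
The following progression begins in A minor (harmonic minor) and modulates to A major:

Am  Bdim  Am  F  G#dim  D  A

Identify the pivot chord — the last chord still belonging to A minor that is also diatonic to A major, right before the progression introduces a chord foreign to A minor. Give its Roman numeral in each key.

Chords diatonic to A minor: Am, Bdim, Caug, Dm, E, F, G#dim.
Reading the progression, the first chord not in that set is D, so the modulation leaves A minor there.
The chord immediately before D is G#dim, which is diatonic to both keys: vii° in A minor and vii° in A major.

G#dim — vii° in A minor, vii° in A major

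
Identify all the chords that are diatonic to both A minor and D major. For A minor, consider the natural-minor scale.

Triads in A minor (natural minor): A minor (i), B diminished (ii°), C major (III), D minor (iv), E minor (v), F major (VI), G major (VII).
Triads in D major: D major (I), E minor (ii), F# minor (iii), G major (IV), A major (V), B minor (vi), C# diminished (vii°).
Shared triads with their functions: E minor (v in A minor, ii in D major); G major (VII in A minor, IV in D major).

Em, G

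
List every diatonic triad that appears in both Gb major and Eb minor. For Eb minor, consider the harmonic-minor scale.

Abm, Cb, Ebm, Fdim

Triads in Gb major: Gb (I), Abm (ii), Bbm (iii), Cb (IV), Db (V), Ebm (vi), Fdim (vii°).
Triads in Eb minor (harmonic minor): Ebm (i), Fdim (ii°), Gbaug (III+), Abm (iv), Bb (V), Cb (VI), Ddim (vii°).
Shared triads with their functions: Abm (ii in Gb major, iv in Eb minor); Cb (IV in Gb major, VI in Eb minor); Ebm (vi in Gb major, i in Eb minor); Fdim (vii° in Gb major, ii° in Eb minor).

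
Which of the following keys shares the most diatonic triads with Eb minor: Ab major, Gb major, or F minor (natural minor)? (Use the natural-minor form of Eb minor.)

Gb major

Triads of Eb minor (natural minor): Eb minor (i), F diminished (ii°), Gb major (III), Ab minor (iv), Bb minor (v), Cb major (VI), Db major (VII).
Ab major shares 2: Bbm, Db.
Gb major shares 7: Ebm, Fdim, Gb, Abm, Bbm, Cb, Db.
F minor (natural minor) shares 2: Bbm, Db.
The most common triads (7) are shared with Gb major.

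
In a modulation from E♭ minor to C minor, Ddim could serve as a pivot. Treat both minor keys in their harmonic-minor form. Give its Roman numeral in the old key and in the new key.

vii° in E♭ minor; ii° in C minor

The scale of E♭ minor (harmonic minor) is E♭ F G♭ A♭ B♭ C♭ D; D is degree 7, and the triad built there (D-F-A♭) is diminished, so it is vii°.
The scale of C minor (harmonic minor) is C D E♭ F G A♭ B; D is degree 2, and the triad built there (D-F-A♭) is diminished, so it is ii°.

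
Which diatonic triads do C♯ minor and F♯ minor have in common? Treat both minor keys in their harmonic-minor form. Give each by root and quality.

F♯m

Triads in C♯ minor (harmonic minor): C♯m (i), D♯dim (ii°), Eaug (III+), F♯m (iv), G♯ (V), A (VI), B♯dim (vii°).
Triads in F♯ minor (harmonic minor): F♯m (i), G♯dim (ii°), Aaug (III+), Bm (iv), C♯ (V), D (VI), E♯dim (vii°).
Shared triads with their functions: F♯m (iv in C♯ minor, i in F♯ minor).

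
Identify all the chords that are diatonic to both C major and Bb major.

Dm, F

Triads in C major: C (I), Dm (ii), Em (iii), F (IV), G (V), Am (vi), Bdim (vii°).
Triads in Bb major: Bb (I), Cm (ii), Dm (iii), Eb (IV), F (V), Gm (vi), Adim (vii°).
Shared triads with their functions: Dm (ii in C major, iii in Bb major); F (IV in C major, V in Bb major).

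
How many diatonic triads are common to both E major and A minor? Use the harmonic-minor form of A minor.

Diatonic triads of E major: E major (I), F# minor (ii), G# minor (iii), A major (IV), B major (V), C# minor (vi), D# diminished (vii°).
Diatonic triads of A minor (harmonic minor): A minor (i), B diminished (ii°), C augmented (III+), D minor (iv), E major (V), F major (VI), G# diminished (vii°).
Matching root and quality in both lists: E major.
That gives 1 common triad.

1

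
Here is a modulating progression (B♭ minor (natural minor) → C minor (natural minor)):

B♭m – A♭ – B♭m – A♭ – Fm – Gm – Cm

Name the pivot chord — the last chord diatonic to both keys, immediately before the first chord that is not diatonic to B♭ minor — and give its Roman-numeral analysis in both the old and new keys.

Fm — v in B♭ minor, iv in C minor

Chords diatonic to B♭ minor: B♭m, Cdim, D♭, E♭m, Fm, G♭, A♭.
Reading the progression, the first chord not in that set is Gm, so the modulation leaves B♭ minor there.
The chord immediately before Gm is Fm, which is diatonic to both keys: v in B♭ minor and iv in C minor.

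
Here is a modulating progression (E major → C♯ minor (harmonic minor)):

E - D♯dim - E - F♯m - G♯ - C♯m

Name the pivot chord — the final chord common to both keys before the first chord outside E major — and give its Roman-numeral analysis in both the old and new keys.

F♯m — ii in E major, iv in C♯ minor

Chords diatonic to E major: E, F♯m, G♯m, A, B, C♯m, D♯dim.
Reading the progression, the first chord not in that set is G♯, so the modulation leaves E major there.
The chord immediately before G♯ is F♯m, which is diatonic to both keys: ii in E major and iv in C♯ minor.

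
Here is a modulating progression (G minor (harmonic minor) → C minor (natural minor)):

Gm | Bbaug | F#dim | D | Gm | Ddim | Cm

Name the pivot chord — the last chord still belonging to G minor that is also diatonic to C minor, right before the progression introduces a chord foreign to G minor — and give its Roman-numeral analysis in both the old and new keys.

Chords diatonic to G minor: Gm, Adim, Bbaug, Cm, D, Eb, F#dim.
Reading the progression, the first chord not in that set is Ddim, so the modulation leaves G minor there.
The chord immediately before Ddim is Gm, which is diatonic to both keys: i in G minor and v in C minor.

Gm — i in G minor, v in C minor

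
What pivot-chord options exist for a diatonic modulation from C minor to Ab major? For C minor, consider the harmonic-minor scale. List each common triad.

Cm, Fm, Ab

Triads in C minor (harmonic minor): C minor (i), D diminished (ii°), Eb augmented (III+), F minor (iv), G major (V), Ab major (VI), B diminished (vii°).
Triads in Ab major: Ab major (I), Bb minor (ii), C minor (iii), Db major (IV), Eb major (V), F minor (vi), G diminished (vii°).
Shared triads with their functions: C minor (i in C minor, iii in Ab major); F minor (iv in C minor, vi in Ab major); Ab major (VI in C minor, I in Ab major).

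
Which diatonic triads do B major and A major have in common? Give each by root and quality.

Triads in B major: B (I), C#m (ii), D#m (iii), E (IV), F# (V), G#m (vi), A#dim (vii°).
Triads in A major: A (I), Bm (ii), C#m (iii), D (IV), E (V), F#m (vi), G#dim (vii°).
Shared triads with their functions: C#m (ii in B major, iii in A major); E (IV in B major, V in A major).

C#m, E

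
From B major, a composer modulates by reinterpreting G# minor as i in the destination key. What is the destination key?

The numeral i denotes a minor triad on scale degree 1. With G# on degree 1, the tonic of the new key is G#.
Degree 1 carries a minor triad in minor keys, so the destination is G# minor.
Check: the diatonic triads of G# minor (natural minor) are G#m (i), A#dim (ii°), B (III), C#m (iv), D#m (v), E (VI), F# (VII) — G# minor is indeed i.

G# minor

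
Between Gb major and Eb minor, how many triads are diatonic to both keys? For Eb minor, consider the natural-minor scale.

Diatonic triads of Gb major: Gb (I), Abm (ii), Bbm (iii), Cb (IV), Db (V), Ebm (vi), Fdim (vii°).
Diatonic triads of Eb minor (natural minor): Ebm (i), Fdim (ii°), Gb (III), Abm (iv), Bbm (v), Cb (VI), Db (VII).
Matching root and quality in both lists: Gb, Abm, Bbm, Cb, Db, Ebm, Fdim.
That gives 7 common triads.

7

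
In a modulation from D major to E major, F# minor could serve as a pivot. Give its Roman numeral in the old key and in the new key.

The scale of D major is D E F# G A B C#; F# is degree 3, and the triad built there (F#-A-C#) is minor, so it is iii.
The scale of E major is E F# G# A B C# D#; F# is degree 2, and the triad built there (F#-A-C#) is minor, so it is ii.

iii in D major; ii in E major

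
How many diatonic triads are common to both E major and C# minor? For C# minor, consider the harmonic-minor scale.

Diatonic triads of E major: E (I), F#m (ii), G#m (iii), A (IV), B (V), C#m (vi), D#dim (vii°).
Diatonic triads of C# minor (harmonic minor): C#m (i), D#dim (ii°), Eaug (III+), F#m (iv), G# (V), A (VI), B#dim (vii°).
Matching root and quality in both lists: F#m, A, C#m, D#dim.
That gives 4 common triads.

4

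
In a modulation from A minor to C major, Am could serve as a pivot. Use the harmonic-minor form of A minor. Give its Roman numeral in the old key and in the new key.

i in A minor; vi in C major

The scale of A minor (harmonic minor) is A B C D E F G#; A is degree 1, and the triad built there (A-C-E) is minor, so it is i.
The scale of C major is C D E F G A B; A is degree 6, and the triad built there (A-C-E) is minor, so it is vi.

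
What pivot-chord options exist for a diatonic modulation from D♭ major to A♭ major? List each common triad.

Triads in D♭ major: D♭ major (I), E♭ minor (ii), F minor (iii), G♭ major (IV), A♭ major (V), B♭ minor (vi), C diminished (vii°).
Triads in A♭ major: A♭ major (I), B♭ minor (ii), C minor (iii), D♭ major (IV), E♭ major (V), F minor (vi), G diminished (vii°).
Shared triads with their functions: D♭ major (I in D♭ major, IV in A♭ major); F minor (iii in D♭ major, vi in A♭ major); A♭ major (V in D♭ major, I in A♭ major); B♭ minor (vi in D♭ major, ii in A♭ major).

D♭, Fm, A♭, B♭m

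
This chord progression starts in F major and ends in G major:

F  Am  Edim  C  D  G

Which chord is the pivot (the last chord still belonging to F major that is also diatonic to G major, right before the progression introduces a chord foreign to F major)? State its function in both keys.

Chords diatonic to F major: F, Gm, Am, B♭, C, Dm, Edim.
Reading the progression, the first chord not in that set is D, so the modulation leaves F major there.
The chord immediately before D is C, which is diatonic to both keys: V in F major and IV in G major.

C — V in F major, IV in G major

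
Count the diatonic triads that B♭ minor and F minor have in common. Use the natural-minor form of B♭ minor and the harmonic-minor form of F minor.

3

Diatonic triads of B♭ minor (natural minor): B♭m (i), Cdim (ii°), D♭ (III), E♭m (iv), Fm (v), G♭ (VI), A♭ (VII).
Diatonic triads of F minor (harmonic minor): Fm (i), Gdim (ii°), A♭aug (III+), B♭m (iv), C (V), D♭ (VI), Edim (vii°).
Matching root and quality in both lists: B♭m, D♭, Fm.
That gives 3 common triads.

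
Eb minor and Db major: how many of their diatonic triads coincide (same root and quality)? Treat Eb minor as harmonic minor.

Diatonic triads of Eb minor (harmonic minor): Ebm (i), Fdim (ii°), Gbaug (III+), Abm (iv), Bb (V), Cb (VI), Ddim (vii°).
Diatonic triads of Db major: Db (I), Ebm (ii), Fm (iii), Gb (IV), Ab (V), Bbm (vi), Cdim (vii°).
Matching root and quality in both lists: Ebm.
That gives 1 common triad.

1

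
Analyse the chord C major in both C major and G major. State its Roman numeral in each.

I in C major; IV in G major

The scale of C major is C D E F G A B; C is degree 1, and the triad built there (C-E-G) is major, so it is I.
The scale of G major is G A B C D E F#; C is degree 4, and the triad built there (C-E-G) is major, so it is IV.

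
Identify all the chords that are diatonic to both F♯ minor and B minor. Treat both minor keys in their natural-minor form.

Triads in F♯ minor (natural minor): F♯m (i), G♯dim (ii°), A (III), Bm (iv), C♯m (v), D (VI), E (VII).
Triads in B minor (natural minor): Bm (i), C♯dim (ii°), D (III), Em (iv), F♯m (v), G (VI), A (VII).
Shared triads with their functions: F♯m (i in F♯ minor, v in B minor); A (III in F♯ minor, VII in B minor); Bm (iv in F♯ minor, i in B minor); D (VI in F♯ minor, III in B minor).

F♯m, A, Bm, D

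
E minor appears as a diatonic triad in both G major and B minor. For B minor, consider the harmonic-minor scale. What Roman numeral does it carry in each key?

The scale of G major is G A B C D E F#; E is degree 6, and the triad built there (E-G-B) is minor, so it is vi.
The scale of B minor (harmonic minor) is B C# D E F# G A#; E is degree 4, and the triad built there (E-G-B) is minor, so it is iv.

vi in G major; iv in B minor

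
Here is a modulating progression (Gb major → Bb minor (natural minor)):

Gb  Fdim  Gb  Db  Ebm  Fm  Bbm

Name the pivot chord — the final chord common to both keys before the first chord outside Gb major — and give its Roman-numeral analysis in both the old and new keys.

Ebm — vi in Gb major, iv in Bb minor

Chords diatonic to Gb major: Gb, Abm, Bbm, Cb, Db, Ebm, Fdim.
Reading the progression, the first chord not in that set is Fm, so the modulation leaves Gb major there.
The chord immediately before Fm is Ebm, which is diatonic to both keys: vi in Gb major and iv in Bb minor.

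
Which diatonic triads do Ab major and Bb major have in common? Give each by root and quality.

Triads in Ab major: Ab (I), Bbm (ii), Cm (iii), Db (IV), Eb (V), Fm (vi), Gdim (vii°).
Triads in Bb major: Bb (I), Cm (ii), Dm (iii), Eb (IV), F (V), Gm (vi), Adim (vii°).
Shared triads with their functions: Cm (iii in Ab major, ii in Bb major); Eb (V in Ab major, IV in Bb major).

Cm, Eb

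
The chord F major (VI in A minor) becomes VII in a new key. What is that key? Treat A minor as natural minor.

The numeral VII denotes a major triad on scale degree 7. With F on degree 7, the tonic of the new key is G.
Degree 7 carries a major triad in natural-minor keys, so the destination is G minor.
Check: the diatonic triads of G minor (natural minor) are Gm (i), Adim (ii°), Bb (III), Cm (iv), Dm (v), Eb (VI), F (VII) — F major is indeed VII.

G minor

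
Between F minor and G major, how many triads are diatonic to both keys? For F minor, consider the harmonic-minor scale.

Diatonic triads of F minor (harmonic minor): Fm (i), Gdim (ii°), Abaug (III+), Bbm (iv), C (V), Db (VI), Edim (vii°).
Diatonic triads of G major: G (I), Am (ii), Bm (iii), C (IV), D (V), Em (vi), F#dim (vii°).
Matching root and quality in both lists: C.
That gives 1 common triad.

1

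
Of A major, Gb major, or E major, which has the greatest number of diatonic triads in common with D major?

Triads of D major: D major (I), E minor (ii), F# minor (iii), G major (IV), A major (V), B minor (vi), C# diminished (vii°).
A major shares 4: D, F#m, A, Bm.
Gb major shares 0: none.
E major shares 2: F#m, A.
The most common triads (4) are shared with A major.

A major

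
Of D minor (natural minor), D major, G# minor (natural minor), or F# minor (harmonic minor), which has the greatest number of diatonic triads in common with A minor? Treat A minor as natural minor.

Triads of A minor (natural minor): Am (i), Bdim (ii°), C (III), Dm (iv), Em (v), F (VI), G (VII).
D minor (natural minor) shares 4: Am, C, Dm, F.
D major shares 2: Em, G.
G# minor (natural minor) shares 0: none.
F# minor (harmonic minor) shares 0: none.
The most common triads (4) are shared with D minor.

D minor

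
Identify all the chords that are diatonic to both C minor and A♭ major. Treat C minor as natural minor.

Triads in C minor (natural minor): C minor (i), D diminished (ii°), E♭ major (III), F minor (iv), G minor (v), A♭ major (VI), B♭ major (VII).
Triads in A♭ major: A♭ major (I), B♭ minor (ii), C minor (iii), D♭ major (IV), E♭ major (V), F minor (vi), G diminished (vii°).
Shared triads with their functions: C minor (i in C minor, iii in A♭ major); E♭ major (III in C minor, V in A♭ major); F minor (iv in C minor, vi in A♭ major); A♭ major (VI in C minor, I in A♭ major).

Cm, E♭, Fm, A♭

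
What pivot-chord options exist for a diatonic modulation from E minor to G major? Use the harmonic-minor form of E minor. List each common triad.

Em, F#dim, Am, C

Triads in E minor (harmonic minor): E minor (i), F# diminished (ii°), G augmented (III+), A minor (iv), B major (V), C major (VI), D# diminished (vii°).
Triads in G major: G major (I), A minor (ii), B minor (iii), C major (IV), D major (V), E minor (vi), F# diminished (vii°).
Shared triads with their functions: E minor (i in E minor, vi in G major); F# diminished (ii° in E minor, vii° in G major); A minor (iv in E minor, ii in G major); C major (VI in E minor, IV in G major).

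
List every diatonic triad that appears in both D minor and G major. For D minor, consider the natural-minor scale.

Triads in D minor (natural minor): Dm (i), Edim (ii°), F (III), Gm (iv), Am (v), Bb (VI), C (VII).
Triads in G major: G (I), Am (ii), Bm (iii), C (IV), D (V), Em (vi), F#dim (vii°).
Shared triads with their functions: Am (v in D minor, ii in G major); C (VII in D minor, IV in G major).

Am, C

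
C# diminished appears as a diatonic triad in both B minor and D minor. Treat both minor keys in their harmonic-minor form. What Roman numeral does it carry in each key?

ii° in B minor; vii° in D minor

The scale of B minor (harmonic minor) is B C# D E F# G A#; C# is degree 2, and the triad built there (C#-E-G) is diminished, so it is ii°.
The scale of D minor (harmonic minor) is D E F G A Bb C#; C# is degree 7, and the triad built there (C#-E-G) is diminished, so it is vii°.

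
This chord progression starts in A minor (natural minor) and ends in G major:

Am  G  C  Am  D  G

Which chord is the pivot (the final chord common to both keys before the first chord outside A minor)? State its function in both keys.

Chords diatonic to A minor: Am, Bdim, C, Dm, Em, F, G.
Reading the progression, the first chord not in that set is D, so the modulation leaves A minor there.
The chord immediately before D is Am, which is diatonic to both keys: i in A minor and ii in G major.

Am — i in A minor, ii in G major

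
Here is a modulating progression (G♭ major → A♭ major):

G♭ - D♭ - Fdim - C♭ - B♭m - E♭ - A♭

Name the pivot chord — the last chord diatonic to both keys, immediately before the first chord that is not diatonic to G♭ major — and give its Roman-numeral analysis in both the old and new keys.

B♭m — iii in G♭ major, ii in A♭ major

Chords diatonic to G♭ major: G♭, A♭m, B♭m, C♭, D♭, E♭m, Fdim.
Reading the progression, the first chord not in that set is E♭, so the modulation leaves G♭ major there.
The chord immediately before E♭ is B♭m, which is diatonic to both keys: iii in G♭ major and ii in A♭ major.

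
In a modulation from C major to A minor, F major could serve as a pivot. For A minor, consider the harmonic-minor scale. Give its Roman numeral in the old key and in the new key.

The scale of C major is C D E F G A B; F is degree 4, and the triad built there (F-A-C) is major, so it is IV.
The scale of A minor (harmonic minor) is A B C D E F G#; F is degree 6, and the triad built there (F-A-C) is major, so it is VI.

IV in C major; VI in A minor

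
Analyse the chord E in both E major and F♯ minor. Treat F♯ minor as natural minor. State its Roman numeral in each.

The scale of E major is E F♯ G♯ A B C♯ D♯; E is degree 1, and the triad built there (E-G♯-B) is major, so it is I.
The scale of F♯ minor (natural minor) is F♯ G♯ A B C♯ D E; E is degree 7, and the triad built there (E-G♯-B) is major, so it is VII.

I in E major; VII in F♯ minor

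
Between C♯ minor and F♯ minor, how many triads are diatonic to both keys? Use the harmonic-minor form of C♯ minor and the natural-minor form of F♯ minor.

3

Diatonic triads of C♯ minor (harmonic minor): C♯m (i), D♯dim (ii°), Eaug (III+), F♯m (iv), G♯ (V), A (VI), B♯dim (vii°).
Diatonic triads of F♯ minor (natural minor): F♯m (i), G♯dim (ii°), A (III), Bm (iv), C♯m (v), D (VI), E (VII).
Matching root and quality in both lists: C♯m, F♯m, A.
That gives 3 common triads.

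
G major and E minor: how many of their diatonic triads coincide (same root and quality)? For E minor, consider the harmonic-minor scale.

4

Diatonic triads of G major: G (I), Am (ii), Bm (iii), C (IV), D (V), Em (vi), F#dim (vii°).
Diatonic triads of E minor (harmonic minor): Em (i), F#dim (ii°), Gaug (III+), Am (iv), B (V), C (VI), D#dim (vii°).
Matching root and quality in both lists: Am, C, Em, F#dim.
That gives 4 common triads.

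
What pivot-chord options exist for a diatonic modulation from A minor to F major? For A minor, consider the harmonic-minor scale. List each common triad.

Am, Dm, F

Triads in A minor (harmonic minor): A minor (i), B diminished (ii°), C augmented (III+), D minor (iv), E major (V), F major (VI), G# diminished (vii°).
Triads in F major: F major (I), G minor (ii), A minor (iii), Bb major (IV), C major (V), D minor (vi), E diminished (vii°).
Shared triads with their functions: A minor (i in A minor, iii in F major); D minor (iv in A minor, vi in F major); F major (VI in A minor, I in F major).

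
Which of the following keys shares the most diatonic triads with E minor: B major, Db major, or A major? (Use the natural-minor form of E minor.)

Triads of E minor (natural minor): E minor (i), F# diminished (ii°), G major (III), A minor (iv), B minor (v), C major (VI), D major (VII).
B major shares 0: none.
Db major shares 0: none.
A major shares 2: Bm, D.
The most common triads (2) are shared with A major.

A major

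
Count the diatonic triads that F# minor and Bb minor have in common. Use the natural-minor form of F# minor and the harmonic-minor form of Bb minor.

Diatonic triads of F# minor (natural minor): F# minor (i), G# diminished (ii°), A major (III), B minor (iv), C# minor (v), D major (VI), E major (VII).
Diatonic triads of Bb minor (harmonic minor): Bb minor (i), C diminished (ii°), Db augmented (III+), Eb minor (iv), F major (V), Gb major (VI), A diminished (vii°).
No triad has the same root and quality in both keys.

0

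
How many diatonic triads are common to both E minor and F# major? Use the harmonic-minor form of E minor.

1

Diatonic triads of E minor (harmonic minor): E minor (i), F# diminished (ii°), G augmented (III+), A minor (iv), B major (V), C major (VI), D# diminished (vii°).
Diatonic triads of F# major: F# major (I), G# minor (ii), A# minor (iii), B major (IV), C# major (V), D# minor (vi), E# diminished (vii°).
Matching root and quality in both lists: B major.
That gives 1 common triad.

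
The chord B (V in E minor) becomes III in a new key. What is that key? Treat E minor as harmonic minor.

G# minor

The numeral III denotes a major triad on scale degree 3. With B on degree 3, the tonic of the new key is G#.
Degree 3 carries a major triad in natural-minor keys, so the destination is G# minor.
Check: the diatonic triads of G# minor (natural minor) are G#m (i), A#dim (ii°), B (III), C#m (iv), D#m (v), E (VI), F# (VII) — B is indeed III.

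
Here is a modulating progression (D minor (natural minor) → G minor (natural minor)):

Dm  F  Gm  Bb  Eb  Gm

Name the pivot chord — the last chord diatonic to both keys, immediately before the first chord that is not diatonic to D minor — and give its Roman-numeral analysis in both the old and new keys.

Chords diatonic to D minor: Dm, Edim, F, Gm, Am, Bb, C.
Reading the progression, the first chord not in that set is Eb, so the modulation leaves D minor there.
The chord immediately before Eb is Bb, which is diatonic to both keys: VI in D minor and III in G minor.

Bb — VI in D minor, III in G minor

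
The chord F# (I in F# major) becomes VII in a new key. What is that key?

The numeral VII denotes a major triad on scale degree 7. With F# on degree 7, the tonic of the new key is G#.
Degree 7 carries a major triad in natural-minor keys, so the destination is G# minor.
Check: the diatonic triads of G# minor (natural minor) are G#m (i), A#dim (ii°), B (III), C#m (iv), D#m (v), E (VI), F# (VII) — F# is indeed VII.

G# minor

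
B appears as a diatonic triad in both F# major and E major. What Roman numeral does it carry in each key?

The scale of F# major is F# G# A# B C# D# E#; B is degree 4, and the triad built there (B-D#-F#) is major, so it is IV.
The scale of E major is E F# G# A B C# D#; B is degree 5, and the triad built there (B-D#-F#) is major, so it is V.

IV in F# major; V in E major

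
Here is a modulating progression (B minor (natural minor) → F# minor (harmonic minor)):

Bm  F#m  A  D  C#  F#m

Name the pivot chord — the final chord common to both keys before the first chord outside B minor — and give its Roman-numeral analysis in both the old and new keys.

D — III in B minor, VI in F# minor

Chords diatonic to B minor: Bm, C#dim, D, Em, F#m, G, A.
Reading the progression, the first chord not in that set is C#, so the modulation leaves B minor there.
The chord immediately before C# is D, which is diatonic to both keys: III in B minor and VI in F# minor.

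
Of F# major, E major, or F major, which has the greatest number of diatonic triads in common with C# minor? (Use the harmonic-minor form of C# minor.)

E major

Triads of C# minor (harmonic minor): C#m (i), D#dim (ii°), Eaug (III+), F#m (iv), G# (V), A (VI), B#dim (vii°).
F# major shares 0: none.
E major shares 4: C#m, D#dim, F#m, A.
F major shares 0: none.
The most common triads (4) are shared with E major.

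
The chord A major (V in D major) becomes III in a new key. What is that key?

F# minor

The numeral III denotes a major triad on scale degree 3. With A on degree 3, the tonic of the new key is F#.
Degree 3 carries a major triad in natural-minor keys, so the destination is F# minor.
Check: the diatonic triads of F# minor (natural minor) are F#m (i), G#dim (ii°), A (III), Bm (iv), C#m (v), D (VI), E (VII) — A major is indeed III.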